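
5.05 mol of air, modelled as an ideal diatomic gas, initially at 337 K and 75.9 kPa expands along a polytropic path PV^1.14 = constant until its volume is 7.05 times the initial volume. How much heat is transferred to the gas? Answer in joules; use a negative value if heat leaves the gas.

15700 J

V₁ = nRT₁/P₁ = 5.05×8.314×337/75.9 = 186 L.
Polytropic n=1.14: T₂ = T₁(V₁/V₂)^(n−1) = 337×(0.142)^0.14 = 256 K; P₂ = P₁(V₁/V₂)^n = 8.19 kPa.
W = (P₁V₁−P₂V₂)/(n−1) = (75.9×186−8.19×1310)/0.14 = 24200 J.
ΔU = nCvΔT = 5.05×20.8×(256−337) = -8460 J.
Q = ΔU + W = 15700 J.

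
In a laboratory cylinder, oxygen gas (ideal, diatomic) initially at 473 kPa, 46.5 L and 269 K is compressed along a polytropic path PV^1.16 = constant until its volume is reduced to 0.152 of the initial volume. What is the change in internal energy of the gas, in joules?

n = P₁V₁/(RT₁) = 473×46.5/(8.314×269) = 9.83 mol.
Polytropic n=1.16: T₂ = T₁(V₁/V₂)^(n−1) = 269×(6.58)^0.16 = 364 K; P₂ = P₁(V₁/V₂)^n = 4210 kPa.
For an ideal gas ΔU = nCvΔT with Cv = (5/2)R = 20.8 J/(mol·K).
ΔU = 9.83×20.8×(364−269) = 19300 J.

19300 J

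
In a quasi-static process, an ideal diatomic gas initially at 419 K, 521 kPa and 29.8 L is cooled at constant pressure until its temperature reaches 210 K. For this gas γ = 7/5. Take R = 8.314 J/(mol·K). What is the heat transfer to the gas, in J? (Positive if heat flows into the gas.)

n = P₁V₁/(RT₁) = 521×29.8/(8.314×419) = 4.46 mol.
Isobaric: P stays 521 kPa; V/T = const ⇒ T₂ = 210 K, V₂ = 14.9 L.
W = PΔV = 521×(14.9−29.8) kPa·L = -7740 J.
ΔU = nCvΔT = 4.46×20.8×(210−419) = -19400 J.
Q = ΔU + W = nCpΔT = -27100 J.

-27100 J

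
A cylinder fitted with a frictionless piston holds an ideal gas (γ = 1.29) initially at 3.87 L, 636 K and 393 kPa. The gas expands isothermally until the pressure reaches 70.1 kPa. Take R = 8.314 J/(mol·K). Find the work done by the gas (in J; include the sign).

2620 J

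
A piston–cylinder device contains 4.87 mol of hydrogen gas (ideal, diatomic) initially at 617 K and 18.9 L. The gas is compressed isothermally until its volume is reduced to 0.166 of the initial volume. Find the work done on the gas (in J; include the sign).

P₁ = nRT₁/V₁ = 4.87×8.314×617/18.9 = 1320 kPa.
Isothermal: T stays 617 K; PV = const ⇒ V₂ = 3.14 L, P₂ = 7960 kPa.
W = nRT ln(V₂/V₁) = 4.87×8.314×617×ln(0.166) = -44900 J.
Work done on the gas = −W_by = 44900 J.

44900 J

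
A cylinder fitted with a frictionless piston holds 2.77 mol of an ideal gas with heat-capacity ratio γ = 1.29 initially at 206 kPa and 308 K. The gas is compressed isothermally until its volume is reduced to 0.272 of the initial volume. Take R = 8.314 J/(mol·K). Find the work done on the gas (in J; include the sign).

V₁ = nRT₁/P₁ = 2.77×8.314×308/206 = 34.4 L.
Isothermal: T stays 308 K; PV = const ⇒ V₂ = 9.37 L, P₂ = 757 kPa.
W = nRT ln(V₂/V₁) = 2.77×8.314×308×ln(0.272) = -9230 J.
Work done on the gas = −W_by = 9230 J.

9230 J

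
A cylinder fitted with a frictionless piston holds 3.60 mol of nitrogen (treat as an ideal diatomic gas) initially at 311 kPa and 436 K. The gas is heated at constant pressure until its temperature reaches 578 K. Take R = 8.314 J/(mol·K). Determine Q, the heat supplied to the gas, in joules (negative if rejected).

14900 J

V₁ = nRT₁/P₁ = 3.60×8.314×436/311 = 42.0 L.
Isobaric: P stays 311 kPa; V/T = const ⇒ T₂ = 578 K, V₂ = 55.6 L.
W = PΔV = 311×(55.6−42.0) kPa·L = 4250 J.
ΔU = nCvΔT = 3.60×20.8×(578−436) = 10600 J.
Q = ΔU + W = nCpΔT = 14900 J.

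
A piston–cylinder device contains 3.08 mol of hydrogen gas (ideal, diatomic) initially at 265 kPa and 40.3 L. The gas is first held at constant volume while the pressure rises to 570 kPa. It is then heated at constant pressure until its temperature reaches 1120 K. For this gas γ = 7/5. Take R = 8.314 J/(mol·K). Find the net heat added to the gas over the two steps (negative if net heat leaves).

T₁ = P₁V₁/(nR) = 265×40.3/(3.08×8.314) = 417 K.
Step 1 — Isochoric: V stays 40.3 L; P/T = const ⇒ T₂ = 897 K, P₂ = 570 kPa.
W = 0 (no volume change).
ΔU = nCvΔT = 3.08×20.8×(897−417) = 30700 J.
Q = ΔU = 30700 J.
State after step 1: P = 570 kPa, V = 40.3 L, T = 897 K.
Step 2 — Isobaric: P stays 570 kPa; V/T = const ⇒ T₂ = 1120 K, V₂ = 50.3 L.
W = PΔV = 570×(50.3−40.3) kPa·L = 5710 J.
ΔU = nCvΔT = 3.08×20.8×(1120−897) = 14300 J.
Q = ΔU + W = nCpΔT = 20000 J.
Net over both steps: W = 5710 J, Q = 50700 J, ΔU = 45000 J.

50700 J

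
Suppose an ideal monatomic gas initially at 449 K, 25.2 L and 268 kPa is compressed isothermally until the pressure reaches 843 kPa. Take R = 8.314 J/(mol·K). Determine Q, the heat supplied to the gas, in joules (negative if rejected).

-7740 J

n = P₁V₁/(RT₁) = 268×25.2/(8.314×449) = 1.81 mol.
Isothermal: T stays 449 K; PV = const ⇒ V₂ = 8.01 L, P₂ = 843 kPa.
ΔU = 0 (ideal gas, T constant).
W = nRT ln(V₂/V₁) = 1.81×8.314×449×ln(0.318) = -7740 J.
Q = ΔU + W = -7740 J.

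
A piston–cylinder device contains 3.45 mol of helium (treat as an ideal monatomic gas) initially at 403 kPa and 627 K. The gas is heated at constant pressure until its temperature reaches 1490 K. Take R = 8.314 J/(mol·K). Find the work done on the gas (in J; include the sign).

-24800 J

V₁ = nRT₁/P₁ = 3.45×8.314×627/403 = 44.6 L.
Isobaric: P stays 403 kPa; V/T = const ⇒ T₂ = 1490 K, V₂ = 106 L.
W = PΔV = 403×(106−44.6) kPa·L = 24800 J.
Work done on the gas = −W_by = -24800 J.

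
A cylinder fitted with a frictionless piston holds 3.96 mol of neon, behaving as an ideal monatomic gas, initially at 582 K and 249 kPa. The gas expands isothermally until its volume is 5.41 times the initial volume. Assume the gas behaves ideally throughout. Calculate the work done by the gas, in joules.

32300 J

V₁ = nRT₁/P₁ = 3.96×8.314×582/249 = 77.0 L.
Isothermal: T stays 582 K; PV = const ⇒ V₂ = 416 L, P₂ = 46.0 kPa.
W = nRT ln(V₂/V₁) = 3.96×8.314×582×ln(5.41) = 32300 J.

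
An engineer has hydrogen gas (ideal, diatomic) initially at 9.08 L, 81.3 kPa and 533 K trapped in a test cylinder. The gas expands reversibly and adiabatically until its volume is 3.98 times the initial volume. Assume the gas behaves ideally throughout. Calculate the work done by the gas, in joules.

783 J

n = P₁V₁/(RT₁) = 81.3×9.08/(8.314×533) = 0.167 mol.
Adiabatic: TV^(γ−1) = const ⇒ T₂ = 533×(0.251)^0.400 = 307 K; PV^γ = const ⇒ P₂ = 11.8 kPa.
ΔU = nCvΔT = 0.167×20.8×(307−533) = -783 J.
Q = 0 for an adiabatic process, so W = −ΔU = 783 J.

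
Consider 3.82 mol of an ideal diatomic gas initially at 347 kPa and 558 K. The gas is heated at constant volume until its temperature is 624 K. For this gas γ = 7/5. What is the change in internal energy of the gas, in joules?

5240 J

V₁ = nRT₁/P₁ = 3.82×8.314×558/347 = 51.1 L.
Isochoric: V stays 51.1 L; P/T = const ⇒ T₂ = 624 K, P₂ = 388 kPa.
For an ideal gas ΔU = nCvΔT with Cv = (5/2)R = 20.8 J/(mol·K).
ΔU = 3.82×20.8×(624−558) = 5240 J.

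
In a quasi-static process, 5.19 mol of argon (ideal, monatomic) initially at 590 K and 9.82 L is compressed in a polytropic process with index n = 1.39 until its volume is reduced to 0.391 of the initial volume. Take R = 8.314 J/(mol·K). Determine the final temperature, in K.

P₁ = nRT₁/V₁ = 5.19×8.314×590/9.82 = 2590 kPa.
Polytropic n=1.39: T₂ = T₁(V₁/V₂)^(n−1) = 590×(2.56)^0.39 = 851 K; P₂ = P₁(V₁/V₂)^n = 9560 kPa.

851 K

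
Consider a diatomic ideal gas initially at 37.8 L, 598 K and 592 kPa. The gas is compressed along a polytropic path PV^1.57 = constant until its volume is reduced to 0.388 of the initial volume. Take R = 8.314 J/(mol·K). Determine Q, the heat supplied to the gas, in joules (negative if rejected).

11900 J

n = P₁V₁/(RT₁) = 592×37.8/(8.314×598) = 4.50 mol.
Polytropic n=1.57: T₂ = T₁(V₁/V₂)^(n−1) = 598×(2.58)^0.57 = 1030 K; P₂ = P₁(V₁/V₂)^n = 2620 kPa.
W = (P₁V₁−P₂V₂)/(n−1) = (592×37.8−2620×14.7)/0.57 = -28100 J.
ΔU = nCvΔT = 4.50×20.8×(1030−598) = 40000 J.
Q = ΔU + W = 11900 J.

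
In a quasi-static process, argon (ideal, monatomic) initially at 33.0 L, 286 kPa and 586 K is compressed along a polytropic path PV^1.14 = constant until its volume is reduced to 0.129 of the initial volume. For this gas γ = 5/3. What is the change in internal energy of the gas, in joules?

n = P₁V₁/(RT₁) = 286×33.0/(8.314×586) = 1.94 mol.
Polytropic n=1.14: T₂ = T₁(V₁/V₂)^(n−1) = 586×(7.75)^0.14 = 781 K; P₂ = P₁(V₁/V₂)^n = 2950 kPa.
For an ideal gas ΔU = nCvΔT with Cv = (3/2)R = 12.5 J/(mol·K).
ΔU = 1.94×12.5×(781−586) = 4700 J.

4700 J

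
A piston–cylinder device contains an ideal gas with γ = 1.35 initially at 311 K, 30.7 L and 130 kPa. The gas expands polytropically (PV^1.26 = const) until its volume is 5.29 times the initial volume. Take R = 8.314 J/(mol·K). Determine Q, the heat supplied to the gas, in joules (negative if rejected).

n = P₁V₁/(RT₁) = 130×30.7/(8.314×311) = 1.54 mol.
Polytropic n=1.26: T₂ = T₁(V₁/V₂)^(n−1) = 311×(0.189)^0.26 = 202 K; P₂ = P₁(V₁/V₂)^n = 15.9 kPa.
W = (P₁V₁−P₂V₂)/(n−1) = (130×30.7−15.9×162)/0.26 = 5400 J.
ΔU = nCvΔT = 1.54×23.8×(202−311) = -4010 J.
Q = ΔU + W = 1390 J.

1390 J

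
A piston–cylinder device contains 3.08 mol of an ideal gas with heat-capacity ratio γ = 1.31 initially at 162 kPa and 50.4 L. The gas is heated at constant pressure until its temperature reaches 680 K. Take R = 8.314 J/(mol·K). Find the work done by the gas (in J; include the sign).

T₁ = P₁V₁/(nR) = 162×50.4/(3.08×8.314) = 319 K.
Isobaric: P stays 162 kPa; V/T = const ⇒ T₂ = 680 K, V₂ = 107 L.
W = PΔV = 162×(107−50.4) kPa·L = 9250 J.

9250 J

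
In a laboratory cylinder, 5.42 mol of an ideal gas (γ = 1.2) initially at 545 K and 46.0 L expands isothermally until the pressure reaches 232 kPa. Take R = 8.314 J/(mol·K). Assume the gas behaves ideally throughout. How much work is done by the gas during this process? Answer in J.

P₁ = nRT₁/V₁ = 5.42×8.314×545/46.0 = 534 kPa.
Isothermal: T stays 545 K; PV = const ⇒ V₂ = 106 L, P₂ = 232 kPa.
W = nRT ln(V₂/V₁) = 5.42×8.314×545×ln(2.30) = 20500 J.

20500 J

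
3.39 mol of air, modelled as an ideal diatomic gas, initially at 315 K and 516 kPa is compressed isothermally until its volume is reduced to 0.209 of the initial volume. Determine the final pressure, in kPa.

2470 kPa

V₁ = nRT₁/P₁ = 3.39×8.314×315/516 = 17.2 L.
Isothermal: T stays 315 K; PV = const ⇒ V₂ = 3.60 L, P₂ = 2470 kPa.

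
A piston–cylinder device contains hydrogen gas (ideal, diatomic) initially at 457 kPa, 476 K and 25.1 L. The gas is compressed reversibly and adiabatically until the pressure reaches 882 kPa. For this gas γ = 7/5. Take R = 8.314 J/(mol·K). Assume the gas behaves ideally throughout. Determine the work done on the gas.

n = P₁V₁/(RT₁) = 457×25.1/(8.314×476) = 2.90 mol.
Adiabatic: T₂/T₁ = (P₂/P₁)^((γ−1)/γ) ⇒ T₂ = 476×(1.93)^0.286 = 574 K; V₂ = 15.7 L.
ΔU = nCvΔT = 2.90×20.8×(574−476) = 5930 J.
Q = 0 for an adiabatic process, so W = −ΔU = -5930 J.
Work done on the gas = −W_by = 5930 J.

5930 J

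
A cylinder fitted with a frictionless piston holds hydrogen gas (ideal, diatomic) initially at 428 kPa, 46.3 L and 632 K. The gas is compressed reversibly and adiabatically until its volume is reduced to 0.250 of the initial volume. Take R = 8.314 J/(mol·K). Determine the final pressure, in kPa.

2980 kPa

Adiabatic: TV^(γ−1) = const ⇒ T₂ = 632×(4.00)^0.400 = 1100 K; PV^γ = const ⇒ P₂ = 2980 kPa.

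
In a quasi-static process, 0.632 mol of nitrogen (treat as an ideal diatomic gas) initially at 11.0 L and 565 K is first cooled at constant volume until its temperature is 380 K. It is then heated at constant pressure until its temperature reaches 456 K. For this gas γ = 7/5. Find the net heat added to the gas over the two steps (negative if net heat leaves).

-1030 J

P₁ = nRT₁/V₁ = 0.632×8.314×565/11.0 = 270 kPa.
Step 1 — Isochoric: V stays 11.0 L; P/T = const ⇒ T₂ = 380 K, P₂ = 182 kPa.
W = 0 (no volume change).
ΔU = nCvΔT = 0.632×20.8×(380−565) = -2430 J.
Q = ΔU = -2430 J.
State after step 1: P = 182 kPa, V = 11.0 L, T = 380 K.
Step 2 — Isobaric: P stays 182 kPa; V/T = const ⇒ T₂ = 456 K, V₂ = 13.2 L.
W = PΔV = 182×(13.2−11.0) kPa·L = 399 J.
ΔU = nCvΔT = 0.632×20.8×(456−380) = 998 J.
Q = ΔU + W = nCpΔT = 1400 J.
Net over both steps: W = 399 J, Q = -1030 J, ΔU = -1430 J.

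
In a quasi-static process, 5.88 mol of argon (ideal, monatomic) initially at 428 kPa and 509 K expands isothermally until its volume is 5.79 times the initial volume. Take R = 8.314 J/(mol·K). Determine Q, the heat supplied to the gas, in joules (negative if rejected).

V₁ = nRT₁/P₁ = 5.88×8.314×509/428 = 58.1 L.
Isothermal: T stays 509 K; PV = const ⇒ V₂ = 337 L, P₂ = 73.9 kPa.
ΔU = 0 (ideal gas, T constant).
W = nRT ln(V₂/V₁) = 5.88×8.314×509×ln(5.79) = 43700 J.
Q = ΔU + W = 43700 J.

43700 J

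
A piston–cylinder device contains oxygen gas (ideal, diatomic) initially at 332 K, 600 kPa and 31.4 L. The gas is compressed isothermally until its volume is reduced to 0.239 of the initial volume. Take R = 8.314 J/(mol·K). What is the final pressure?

2510 kPa

Isothermal: T stays 332 K; PV = const ⇒ V₂ = 7.50 L, P₂ = 2510 kPa.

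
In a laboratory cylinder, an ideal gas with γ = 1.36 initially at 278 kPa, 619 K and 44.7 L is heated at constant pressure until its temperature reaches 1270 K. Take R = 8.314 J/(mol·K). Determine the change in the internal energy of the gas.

36300 J

n = P₁V₁/(RT₁) = 278×44.7/(8.314×619) = 2.41 mol.
Isobaric: P stays 278 kPa; V/T = const ⇒ T₂ = 1270 K, V₂ = 91.7 L.
For an ideal gas ΔU = nCvΔT with Cv = R/(γ−1) = 23.1 J/(mol·K).
ΔU = 2.41×23.1×(1270−619) = 36300 J.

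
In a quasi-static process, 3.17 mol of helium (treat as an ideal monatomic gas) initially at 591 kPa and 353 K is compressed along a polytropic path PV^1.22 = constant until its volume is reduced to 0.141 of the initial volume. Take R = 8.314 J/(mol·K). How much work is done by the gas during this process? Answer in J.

V₁ = nRT₁/P₁ = 3.17×8.314×353/591 = 15.7 L.
Polytropic n=1.22: T₂ = T₁(V₁/V₂)^(n−1) = 353×(7.09)^0.22 = 543 K; P₂ = P₁(V₁/V₂)^n = 6450 kPa.
W = (P₁V₁−P₂V₂)/(n−1) = (591×15.7−6450×2.22)/0.22 = -22800 J.

-22800 J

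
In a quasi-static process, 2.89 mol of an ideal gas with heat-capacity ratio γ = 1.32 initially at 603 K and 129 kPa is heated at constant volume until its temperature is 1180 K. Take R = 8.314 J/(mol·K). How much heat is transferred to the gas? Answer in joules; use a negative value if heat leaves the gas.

43300 J

V₁ = nRT₁/P₁ = 2.89×8.314×603/129 = 112 L.
Isochoric: V stays 112 L; P/T = const ⇒ T₂ = 1180 K, P₂ = 252 kPa.
W = 0 (no volume change).
ΔU = nCvΔT = 2.89×26.0×(1180−603) = 43300 J.
Q = ΔU = 43300 J.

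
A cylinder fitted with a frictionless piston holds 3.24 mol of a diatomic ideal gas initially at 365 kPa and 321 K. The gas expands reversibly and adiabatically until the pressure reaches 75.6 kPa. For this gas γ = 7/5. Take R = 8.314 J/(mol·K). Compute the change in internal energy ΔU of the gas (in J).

V₁ = nRT₁/P₁ = 3.24×8.314×321/365 = 23.7 L.
Adiabatic: T₂/T₁ = (P₂/P₁)^((γ−1)/γ) ⇒ T₂ = 321×(0.207)^0.286 = 205 K; V₂ = 72.9 L.
For an ideal gas ΔU = nCvΔT with Cv = (5/2)R = 20.8 J/(mol·K).
ΔU = 3.24×20.8×(205−321) = -7830 J.

-7830 J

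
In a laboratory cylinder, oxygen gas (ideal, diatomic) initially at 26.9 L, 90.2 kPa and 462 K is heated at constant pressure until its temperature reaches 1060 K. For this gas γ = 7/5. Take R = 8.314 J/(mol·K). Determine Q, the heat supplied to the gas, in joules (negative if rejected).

n = P₁V₁/(RT₁) = 90.2×26.9/(8.314×462) = 0.632 mol.
Isobaric: P stays 90.2 kPa; V/T = const ⇒ T₂ = 1060 K, V₂ = 61.7 L.
W = PΔV = 90.2×(61.7−26.9) kPa·L = 3140 J.
ΔU = nCvΔT = 0.632×20.8×(1060−462) = 7850 J.
Q = ΔU + W = nCpΔT = 11000 J.

11000 J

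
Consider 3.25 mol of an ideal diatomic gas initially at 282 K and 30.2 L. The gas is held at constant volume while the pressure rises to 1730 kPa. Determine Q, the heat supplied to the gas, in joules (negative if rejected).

P₁ = nRT₁/V₁ = 3.25×8.314×282/30.2 = 252 kPa.
Isochoric: V stays 30.2 L; P/T = const ⇒ T₂ = 1930 K, P₂ = 1730 kPa.
W = 0 (no volume change).
ΔU = nCvΔT = 3.25×20.8×(1930−282) = 112000 J.
Q = ΔU = 112000 J.

112000 J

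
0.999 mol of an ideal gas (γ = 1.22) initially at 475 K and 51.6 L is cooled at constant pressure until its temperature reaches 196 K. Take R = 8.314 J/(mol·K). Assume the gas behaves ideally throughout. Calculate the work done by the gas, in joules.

-2320 J

P₁ = nRT₁/V₁ = 0.999×8.314×475/51.6 = 76.5 kPa.
Isobaric: P stays 76.5 kPa; V/T = const ⇒ T₂ = 196 K, V₂ = 21.3 L.
W = PΔV = 76.5×(21.3−51.6) kPa·L = -2320 J.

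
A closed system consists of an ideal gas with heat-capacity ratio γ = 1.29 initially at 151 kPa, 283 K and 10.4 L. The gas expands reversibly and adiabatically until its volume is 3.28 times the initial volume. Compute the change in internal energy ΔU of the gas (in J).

-1580 J

n = P₁V₁/(RT₁) = 151×10.4/(8.314×283) = 0.667 mol.
Adiabatic: TV^(γ−1) = const ⇒ T₂ = 283×(0.305)^0.290 = 201 K; PV^γ = const ⇒ P₂ = 32.6 kPa.
For an ideal gas ΔU = nCvΔT with Cv = R/(γ−1) = 28.7 J/(mol·K).
ΔU = 0.667×28.7×(201−283) = -1580 J.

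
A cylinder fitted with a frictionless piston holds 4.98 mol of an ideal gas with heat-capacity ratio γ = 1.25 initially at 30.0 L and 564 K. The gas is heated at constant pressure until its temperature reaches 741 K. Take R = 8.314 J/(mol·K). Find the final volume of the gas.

39.4 L

P₁ = nRT₁/V₁ = 4.98×8.314×564/30.0 = 778 kPa.
Isobaric: P stays 778 kPa; V/T = const ⇒ T₂ = 741 K, V₂ = 39.4 L.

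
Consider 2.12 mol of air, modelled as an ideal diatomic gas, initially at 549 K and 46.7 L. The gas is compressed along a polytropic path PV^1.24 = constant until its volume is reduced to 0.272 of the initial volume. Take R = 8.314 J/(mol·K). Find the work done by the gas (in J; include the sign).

P₁ = nRT₁/V₁ = 2.12×8.314×549/46.7 = 207 kPa.
Polytropic n=1.24: T₂ = T₁(V₁/V₂)^(n−1) = 549×(3.68)^0.24 = 750 K; P₂ = P₁(V₁/V₂)^n = 1040 kPa.
W = (P₁V₁−P₂V₂)/(n−1) = (207×46.7−1040×12.7)/0.24 = -14800 J.

-14800 J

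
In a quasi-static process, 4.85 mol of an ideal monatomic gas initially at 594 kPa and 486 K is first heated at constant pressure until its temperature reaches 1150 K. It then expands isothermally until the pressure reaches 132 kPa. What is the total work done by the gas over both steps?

V₁ = nRT₁/P₁ = 4.85×8.314×486/594 = 33.0 L.
Step 1 — Isobaric: P stays 594 kPa; V/T = const ⇒ T₂ = 1150 K, V₂ = 78.1 L.
W = PΔV = 594×(78.1−33.0) kPa·L = 26800 J.
ΔU = nCvΔT = 4.85×12.5×(1150−486) = 40200 J.
Q = ΔU + W = nCpΔT = 66900 J.
State after step 1: P = 594 kPa, V = 78.1 L, T = 1150 K.
Step 2 — Isothermal: T stays 1150 K; PV = const ⇒ V₂ = 351 L, P₂ = 132 kPa.
ΔU = 0 (ideal gas, T constant).
W = nRT ln(V₂/V₁) = 4.85×8.314×1150×ln(4.50) = 69700 J.
Q = ΔU + W = 69700 J.
Net over both steps: W = 96500 J, Q = 137000 J, ΔU = 40200 J.

96500 J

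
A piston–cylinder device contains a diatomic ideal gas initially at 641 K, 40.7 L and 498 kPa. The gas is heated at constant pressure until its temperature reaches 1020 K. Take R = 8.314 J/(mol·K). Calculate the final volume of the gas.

64.8 L

Isobaric: P stays 498 kPa; V/T = const ⇒ T₂ = 1020 K, V₂ = 64.8 L.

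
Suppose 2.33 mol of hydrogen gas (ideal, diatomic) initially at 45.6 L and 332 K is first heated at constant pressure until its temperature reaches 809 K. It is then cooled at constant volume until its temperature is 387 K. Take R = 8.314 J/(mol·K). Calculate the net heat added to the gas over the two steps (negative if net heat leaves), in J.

P₁ = nRT₁/V₁ = 2.33×8.314×332/45.6 = 141 kPa.
Step 1 — Isobaric: P stays 141 kPa; V/T = const ⇒ T₂ = 809 K, V₂ = 111 L.
W = PΔV = 141×(111−45.6) kPa·L = 9240 J.
ΔU = nCvΔT = 2.33×20.8×(809−332) = 23100 J.
Q = ΔU + W = nCpΔT = 32300 J.
State after step 1: P = 141 kPa, V = 111 L, T = 809 K.
Step 2 — Isochoric: V stays 111 L; P/T = const ⇒ T₂ = 387 K, P₂ = 67.5 kPa.
W = 0 (no volume change).
ΔU = nCvΔT = 2.33×20.8×(387−809) = -20400 J.
Q = ΔU = -20400 J.
Net over both steps: W = 9240 J, Q = 11900 J, ΔU = 2660 J.

11900 J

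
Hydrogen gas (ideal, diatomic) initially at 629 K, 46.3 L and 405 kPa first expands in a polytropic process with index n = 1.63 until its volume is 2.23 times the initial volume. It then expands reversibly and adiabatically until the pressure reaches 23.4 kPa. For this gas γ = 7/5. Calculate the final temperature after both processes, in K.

244 K

n = P₁V₁/(RT₁) = 405×46.3/(8.314×629) = 3.59 mol.
Step 1 — Polytropic n=1.63: T₂ = T₁(V₁/V₂)^(n−1) = 629×(0.448)^0.63 = 380 K; P₂ = P₁(V₁/V₂)^n = 110 kPa.
W = (P₁V₁−P₂V₂)/(n−1) = (405×46.3−110×103)/0.63 = 11800 J.
ΔU = nCvΔT = 3.59×20.8×(380−629) = -18600 J.
Q = ΔU + W = -6790 J.
State after step 1: P = 110 kPa, V = 103 L, T = 380 K.
Step 2 — Adiabatic: T₂/T₁ = (P₂/P₁)^((γ−1)/γ) ⇒ T₂ = 380×(0.214)^0.286 = 244 K; V₂ = 311 L.
ΔU = nCvΔT = 3.59×20.8×(244−380) = -10100 J.
Q = 0 for an adiabatic process, so W = −ΔU = 10100 J.
Net over both steps: W = 21900 J, Q = -6790 J, ΔU = -28700 J.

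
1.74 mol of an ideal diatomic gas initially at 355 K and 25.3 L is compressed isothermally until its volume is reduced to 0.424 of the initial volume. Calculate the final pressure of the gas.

P₁ = nRT₁/V₁ = 1.74×8.314×355/25.3 = 203 kPa.
Isothermal: T stays 355 K; PV = const ⇒ V₂ = 10.7 L, P₂ = 479 kPa.

479 kPa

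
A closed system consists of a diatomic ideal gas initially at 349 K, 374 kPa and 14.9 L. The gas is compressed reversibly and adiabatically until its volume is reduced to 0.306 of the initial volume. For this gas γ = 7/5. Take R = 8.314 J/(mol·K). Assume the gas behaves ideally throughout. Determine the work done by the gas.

-8440 J

n = P₁V₁/(RT₁) = 374×14.9/(8.314×349) = 1.92 mol.
Adiabatic: TV^(γ−1) = const ⇒ T₂ = 349×(3.27)^0.400 = 560 K; PV^γ = const ⇒ P₂ = 1960 kPa.
ΔU = nCvΔT = 1.92×20.8×(560−349) = 8440 J.
Q = 0 for an adiabatic process, so W = −ΔU = -8440 J.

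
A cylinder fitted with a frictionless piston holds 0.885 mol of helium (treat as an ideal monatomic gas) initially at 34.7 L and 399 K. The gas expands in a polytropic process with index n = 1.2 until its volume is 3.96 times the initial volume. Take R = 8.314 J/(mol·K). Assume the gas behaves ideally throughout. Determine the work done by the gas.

P₁ = nRT₁/V₁ = 0.885×8.314×399/34.7 = 84.6 kPa.
Polytropic n=1.2: T₂ = T₁(V₁/V₂)^(n−1) = 399×(0.253)^0.20 = 303 K; P₂ = P₁(V₁/V₂)^n = 16.2 kPa.
W = (P₁V₁−P₂V₂)/(n−1) = (84.6×34.7−16.2×137)/0.20 = 3530 J.

3530 J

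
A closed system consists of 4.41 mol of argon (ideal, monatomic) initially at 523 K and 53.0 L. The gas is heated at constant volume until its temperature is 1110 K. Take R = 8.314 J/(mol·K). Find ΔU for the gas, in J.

32300 J

P₁ = nRT₁/V₁ = 4.41×8.314×523/53.0 = 362 kPa.
Isochoric: V stays 53.0 L; P/T = const ⇒ T₂ = 1110 K, P₂ = 768 kPa.
For an ideal gas ΔU = nCvΔT with Cv = (3/2)R = 12.5 J/(mol·K).
ΔU = 4.41×12.5×(1110−523) = 32300 J.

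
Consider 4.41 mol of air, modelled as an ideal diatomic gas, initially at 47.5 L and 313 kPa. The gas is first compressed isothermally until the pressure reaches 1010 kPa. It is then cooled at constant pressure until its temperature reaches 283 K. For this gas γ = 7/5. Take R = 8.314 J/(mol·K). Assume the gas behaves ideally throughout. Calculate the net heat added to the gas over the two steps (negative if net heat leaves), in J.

-33100 J

T₁ = P₁V₁/(nR) = 313×47.5/(4.41×8.314) = 405 K.
Step 1 — Isothermal: T stays 405 K; PV = const ⇒ V₂ = 14.7 L, P₂ = 1010 kPa.
ΔU = 0 (ideal gas, T constant).
W = nRT ln(V₂/V₁) = 4.41×8.314×405×ln(0.310) = -17400 J.
Q = ΔU + W = -17400 J.
State after step 1: P = 1010 kPa, V = 14.7 L, T = 405 K.
Step 2 — Isobaric: P stays 1010 kPa; V/T = const ⇒ T₂ = 283 K, V₂ = 10.3 L.
W = PΔV = 1010×(10.3−14.7) kPa·L = -4490 J.
ΔU = nCvΔT = 4.41×20.8×(283−405) = -11200 J.
Q = ΔU + W = nCpΔT = -15700 J.
Net over both steps: W = -21900 J, Q = -33100 J, ΔU = -11200 J.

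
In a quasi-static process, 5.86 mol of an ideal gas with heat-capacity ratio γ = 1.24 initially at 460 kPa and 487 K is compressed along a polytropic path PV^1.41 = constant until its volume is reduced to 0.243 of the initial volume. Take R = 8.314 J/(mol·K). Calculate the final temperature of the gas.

870 K

V₁ = nRT₁/P₁ = 5.86×8.314×487/460 = 51.6 L.
Polytropic n=1.41: T₂ = T₁(V₁/V₂)^(n−1) = 487×(4.12)^0.41 = 870 K; P₂ = P₁(V₁/V₂)^n = 3380 kPa.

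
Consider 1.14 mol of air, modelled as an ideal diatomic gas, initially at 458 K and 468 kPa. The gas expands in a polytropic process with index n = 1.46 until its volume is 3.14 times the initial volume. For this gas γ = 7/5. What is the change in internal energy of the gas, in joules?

V₁ = nRT₁/P₁ = 1.14×8.314×458/468 = 9.28 L.
Polytropic n=1.46: T₂ = T₁(V₁/V₂)^(n−1) = 458×(0.318)^0.46 = 271 K; P₂ = P₁(V₁/V₂)^n = 88.0 kPa.
For an ideal gas ΔU = nCvΔT with Cv = (5/2)R = 20.8 J/(mol·K).
ΔU = 1.14×20.8×(271−458) = -4440 J.

-4440 J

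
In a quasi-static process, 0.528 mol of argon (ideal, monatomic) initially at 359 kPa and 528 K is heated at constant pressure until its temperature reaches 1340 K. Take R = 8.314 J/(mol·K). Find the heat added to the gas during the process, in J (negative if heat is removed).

V₁ = nRT₁/P₁ = 0.528×8.314×528/359 = 6.46 L.
Isobaric: P stays 359 kPa; V/T = const ⇒ T₂ = 1340 K, V₂ = 16.4 L.
W = PΔV = 359×(16.4−6.46) kPa·L = 3560 J.
ΔU = nCvΔT = 0.528×12.5×(1340−528) = 5350 J.
Q = ΔU + W = nCpΔT = 8910 J.

8910 J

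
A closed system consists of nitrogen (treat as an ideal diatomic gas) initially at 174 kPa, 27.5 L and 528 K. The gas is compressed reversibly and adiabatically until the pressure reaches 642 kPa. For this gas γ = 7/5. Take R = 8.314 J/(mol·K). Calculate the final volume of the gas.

Adiabatic: T₂/T₁ = (P₂/P₁)^((γ−1)/γ) ⇒ T₂ = 528×(3.69)^0.286 = 767 K; V₂ = 10.8 L.

10.8 L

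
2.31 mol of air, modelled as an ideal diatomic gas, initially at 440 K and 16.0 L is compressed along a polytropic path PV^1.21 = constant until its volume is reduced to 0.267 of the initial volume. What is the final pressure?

P₁ = nRT₁/V₁ = 2.31×8.314×440/16.0 = 528 kPa.
Polytropic n=1.21: T₂ = T₁(V₁/V₂)^(n−1) = 440×(3.75)^0.21 = 581 K; P₂ = P₁(V₁/V₂)^n = 2610 kPa.

2610 kPa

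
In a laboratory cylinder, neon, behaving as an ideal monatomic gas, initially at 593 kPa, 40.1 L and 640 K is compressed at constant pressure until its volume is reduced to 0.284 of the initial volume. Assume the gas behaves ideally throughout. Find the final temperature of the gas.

Isobaric: P stays 593 kPa; V/T = const ⇒ T₂ = 182 K, V₂ = 11.4 L.

182 K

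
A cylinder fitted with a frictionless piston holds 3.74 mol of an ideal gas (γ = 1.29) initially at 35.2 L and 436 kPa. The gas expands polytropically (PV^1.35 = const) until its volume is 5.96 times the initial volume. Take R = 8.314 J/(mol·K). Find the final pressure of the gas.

39.2 kPa

T₁ = P₁V₁/(nR) = 436×35.2/(3.74×8.314) = 494 K.
Polytropic n=1.35: T₂ = T₁(V₁/V₂)^(n−1) = 494×(0.168)^0.35 = 264 K; P₂ = P₁(V₁/V₂)^n = 39.2 kPa.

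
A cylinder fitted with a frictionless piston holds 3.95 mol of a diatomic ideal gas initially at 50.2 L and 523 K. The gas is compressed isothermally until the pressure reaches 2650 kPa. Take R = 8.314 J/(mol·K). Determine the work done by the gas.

P₁ = nRT₁/V₁ = 3.95×8.314×523/50.2 = 342 kPa.
Isothermal: T stays 523 K; PV = const ⇒ V₂ = 6.48 L, P₂ = 2650 kPa.
W = nRT ln(V₂/V₁) = 3.95×8.314×523×ln(0.129) = -35200 J.

-35200 J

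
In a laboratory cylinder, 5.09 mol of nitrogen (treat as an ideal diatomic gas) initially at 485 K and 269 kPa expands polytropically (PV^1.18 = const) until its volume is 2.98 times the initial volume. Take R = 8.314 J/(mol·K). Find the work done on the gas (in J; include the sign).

-20300 J

V₁ = nRT₁/P₁ = 5.09×8.314×485/269 = 76.3 L.
Polytropic n=1.18: T₂ = T₁(V₁/V₂)^(n−1) = 485×(0.336)^0.18 = 398 K; P₂ = P₁(V₁/V₂)^n = 74.2 kPa.
W = (P₁V₁−P₂V₂)/(n−1) = (269×76.3−74.2×227)/0.18 = 20300 J.
Work done on the gas = −W_by = -20300 J.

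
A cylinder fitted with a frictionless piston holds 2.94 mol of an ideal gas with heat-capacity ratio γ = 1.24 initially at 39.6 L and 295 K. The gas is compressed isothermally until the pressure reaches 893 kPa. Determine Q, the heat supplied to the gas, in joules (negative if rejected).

P₁ = nRT₁/V₁ = 2.94×8.314×295/39.6 = 182 kPa.
Isothermal: T stays 295 K; PV = const ⇒ V₂ = 8.07 L, P₂ = 893 kPa.
ΔU = 0 (ideal gas, T constant).
W = nRT ln(V₂/V₁) = 2.94×8.314×295×ln(0.204) = -11500 J.
Q = ΔU + W = -11500 J.

-11500 J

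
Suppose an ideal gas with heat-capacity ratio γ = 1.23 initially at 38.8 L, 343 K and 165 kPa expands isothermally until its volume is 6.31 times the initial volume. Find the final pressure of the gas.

Isothermal: T stays 343 K; PV = const ⇒ V₂ = 245 L, P₂ = 26.1 kPa.

26.1 kPa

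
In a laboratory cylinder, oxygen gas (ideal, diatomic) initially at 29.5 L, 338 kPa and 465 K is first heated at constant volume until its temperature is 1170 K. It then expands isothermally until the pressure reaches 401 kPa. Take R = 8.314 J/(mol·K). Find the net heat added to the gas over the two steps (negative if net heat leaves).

n = P₁V₁/(RT₁) = 338×29.5/(8.314×465) = 2.58 mol.
Step 1 — Isochoric: V stays 29.5 L; P/T = const ⇒ T₂ = 1170 K, P₂ = 850 kPa.
W = 0 (no volume change).
ΔU = nCvΔT = 2.58×20.8×(1170−465) = 37800 J.
Q = ΔU = 37800 J.
State after step 1: P = 850 kPa, V = 29.5 L, T = 1170 K.
Step 2 — Isothermal: T stays 1170 K; PV = const ⇒ V₂ = 62.6 L, P₂ = 401 kPa.
ΔU = 0 (ideal gas, T constant).
W = nRT ln(V₂/V₁) = 2.58×8.314×1170×ln(2.12) = 18900 J.
Q = ΔU + W = 18900 J.
Net over both steps: W = 18900 J, Q = 56700 J, ΔU = 37800 J.

56700 J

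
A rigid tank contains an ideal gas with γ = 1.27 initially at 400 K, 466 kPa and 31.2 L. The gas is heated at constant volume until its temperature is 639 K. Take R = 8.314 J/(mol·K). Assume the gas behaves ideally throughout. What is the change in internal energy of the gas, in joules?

n = P₁V₁/(RT₁) = 466×31.2/(8.314×400) = 4.37 mol.
Isochoric: V stays 31.2 L; P/T = const ⇒ T₂ = 639 K, P₂ = 744 kPa.
For an ideal gas ΔU = nCvΔT with Cv = R/(γ−1) = 30.8 J/(mol·K).
ΔU = 4.37×30.8×(639−400) = 32200 J.

32200 J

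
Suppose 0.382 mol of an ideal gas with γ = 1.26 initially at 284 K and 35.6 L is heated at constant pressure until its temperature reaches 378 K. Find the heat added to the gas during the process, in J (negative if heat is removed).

1450 J

P₁ = nRT₁/V₁ = 0.382×8.314×284/35.6 = 25.3 kPa.
Isobaric: P stays 25.3 kPa; V/T = const ⇒ T₂ = 378 K, V₂ = 47.4 L.
W = PΔV = 25.3×(47.4−35.6) kPa·L = 299 J.
ΔU = nCvΔT = 0.382×32.0×(378−284) = 1150 J.
Q = ΔU + W = nCpΔT = 1450 J.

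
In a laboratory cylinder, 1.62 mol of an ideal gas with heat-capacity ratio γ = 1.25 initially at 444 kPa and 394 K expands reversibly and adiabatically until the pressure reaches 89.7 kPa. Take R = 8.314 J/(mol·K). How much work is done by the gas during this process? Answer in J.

5810 J

V₁ = nRT₁/P₁ = 1.62×8.314×394/444 = 12.0 L.
Adiabatic: T₂/T₁ = (P₂/P₁)^((γ−1)/γ) ⇒ T₂ = 394×(0.202)^0.200 = 286 K; V₂ = 43.0 L.
ΔU = nCvΔT = 1.62×33.3×(286−394) = -5810 J.
Q = 0 for an adiabatic process, so W = −ΔU = 5810 J.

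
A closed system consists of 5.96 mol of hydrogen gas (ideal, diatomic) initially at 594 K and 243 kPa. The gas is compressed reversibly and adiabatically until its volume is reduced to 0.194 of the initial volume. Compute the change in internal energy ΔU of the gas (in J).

68200 J

V₁ = nRT₁/P₁ = 5.96×8.314×594/243 = 121 L.
Adiabatic: TV^(γ−1) = const ⇒ T₂ = 594×(5.15)^0.400 = 1140 K; PV^γ = const ⇒ P₂ = 2410 kPa.
For an ideal gas ΔU = nCvΔT with Cv = (5/2)R = 20.8 J/(mol·K).
ΔU = 5.96×20.8×(1140−594) = 68200 J.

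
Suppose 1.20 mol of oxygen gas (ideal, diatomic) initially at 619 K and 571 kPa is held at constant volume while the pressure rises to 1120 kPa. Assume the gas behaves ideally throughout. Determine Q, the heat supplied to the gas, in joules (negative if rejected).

14800 J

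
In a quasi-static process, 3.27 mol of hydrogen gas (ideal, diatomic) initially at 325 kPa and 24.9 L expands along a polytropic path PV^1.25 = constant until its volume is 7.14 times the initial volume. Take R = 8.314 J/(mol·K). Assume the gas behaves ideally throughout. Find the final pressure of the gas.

T₁ = P₁V₁/(nR) = 325×24.9/(3.27×8.314) = 298 K.
Polytropic n=1.25: T₂ = T₁(V₁/V₂)^(n−1) = 298×(0.140)^0.25 = 182 K; P₂ = P₁(V₁/V₂)^n = 27.8 kPa.

27.8 kPa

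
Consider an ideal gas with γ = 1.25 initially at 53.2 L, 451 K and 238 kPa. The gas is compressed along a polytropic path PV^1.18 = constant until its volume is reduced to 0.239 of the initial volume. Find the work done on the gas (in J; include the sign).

n = P₁V₁/(RT₁) = 238×53.2/(8.314×451) = 3.38 mol.
Polytropic n=1.18: T₂ = T₁(V₁/V₂)^(n−1) = 451×(4.18)^0.18 = 584 K; P₂ = P₁(V₁/V₂)^n = 1290 kPa.
W = (P₁V₁−P₂V₂)/(n−1) = (238×53.2−1290×12.7)/0.18 = -20700 J.
Work done on the gas = −W_by = 20700 J.

20700 J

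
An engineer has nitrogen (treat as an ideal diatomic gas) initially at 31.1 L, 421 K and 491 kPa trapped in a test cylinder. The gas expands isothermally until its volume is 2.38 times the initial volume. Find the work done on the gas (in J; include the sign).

-13200 J

n = P₁V₁/(RT₁) = 491×31.1/(8.314×421) = 4.36 mol.
Isothermal: T stays 421 K; PV = const ⇒ V₂ = 74.0 L, P₂ = 206 kPa.
W = nRT ln(V₂/V₁) = 4.36×8.314×421×ln(2.38) = 13200 J.
Work done on the gas = −W_by = -13200 J.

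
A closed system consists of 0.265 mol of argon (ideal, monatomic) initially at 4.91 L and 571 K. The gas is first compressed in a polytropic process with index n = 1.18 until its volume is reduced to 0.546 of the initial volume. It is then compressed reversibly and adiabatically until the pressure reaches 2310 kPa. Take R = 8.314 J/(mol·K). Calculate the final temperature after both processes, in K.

P₁ = nRT₁/V₁ = 0.265×8.314×571/4.91 = 256 kPa.
Step 1 — Polytropic n=1.18: T₂ = T₁(V₁/V₂)^(n−1) = 571×(1.83)^0.18 = 637 K; P₂ = P₁(V₁/V₂)^n = 523 kPa.
W = (P₁V₁−P₂V₂)/(n−1) = (256×4.91−523×2.68)/0.18 = -804 J.
ΔU = nCvΔT = 0.265×12.5×(637−571) = 217 J.
Q = ΔU + W = -587 J.
State after step 1: P = 523 kPa, V = 2.68 L, T = 637 K.
Step 2 — Adiabatic: T₂/T₁ = (P₂/P₁)^((γ−1)/γ) ⇒ T₂ = 637×(4.41)^0.400 = 1150 K; V₂ = 1.10 L.
ΔU = nCvΔT = 0.265×12.5×(1150−637) = 1710 J.
Q = 0 for an adiabatic process, so W = −ΔU = -1710 J.
Net over both steps: W = -2510 J, Q = -587 J, ΔU = 1920 J.

1150 K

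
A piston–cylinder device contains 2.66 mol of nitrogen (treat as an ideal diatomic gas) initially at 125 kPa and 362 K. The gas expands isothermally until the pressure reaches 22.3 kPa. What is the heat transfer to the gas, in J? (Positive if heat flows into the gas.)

V₁ = nRT₁/P₁ = 2.66×8.314×362/125 = 64.0 L.
Isothermal: T stays 362 K; PV = const ⇒ V₂ = 359 L, P₂ = 22.3 kPa.
ΔU = 0 (ideal gas, T constant).
W = nRT ln(V₂/V₁) = 2.66×8.314×362×ln(5.61) = 13800 J.
Q = ΔU + W = 13800 J.

13800 J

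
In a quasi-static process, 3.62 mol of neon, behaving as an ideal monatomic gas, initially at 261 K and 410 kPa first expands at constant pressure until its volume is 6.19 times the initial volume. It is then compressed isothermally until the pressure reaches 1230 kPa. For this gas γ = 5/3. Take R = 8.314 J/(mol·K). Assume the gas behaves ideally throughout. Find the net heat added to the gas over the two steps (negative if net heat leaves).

48500 J

V₁ = nRT₁/P₁ = 3.62×8.314×261/410 = 19.2 L.
Step 1 — Isobaric: P stays 410 kPa; V/T = const ⇒ T₂ = 1620 K, V₂ = 119 L.
W = PΔV = 410×(119−19.2) kPa·L = 40800 J.
ΔU = nCvΔT = 3.62×12.5×(1620−261) = 61200 J.
Q = ΔU + W = nCpΔT = 102000 J.
State after step 1: P = 410 kPa, V = 119 L, T = 1620 K.
Step 2 — Isothermal: T stays 1620 K; PV = const ⇒ V₂ = 39.5 L, P₂ = 1230 kPa.
ΔU = 0 (ideal gas, T constant).
W = nRT ln(V₂/V₁) = 3.62×8.314×1620×ln(0.333) = -53400 J.
Q = ΔU + W = -53400 J.
Net over both steps: W = -12700 J, Q = 48500 J, ΔU = 61200 J.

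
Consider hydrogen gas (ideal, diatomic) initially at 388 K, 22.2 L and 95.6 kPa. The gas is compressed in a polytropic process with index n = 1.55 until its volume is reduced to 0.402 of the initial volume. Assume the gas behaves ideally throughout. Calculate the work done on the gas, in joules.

2510 J

n = P₁V₁/(RT₁) = 95.6×22.2/(8.314×388) = 0.658 mol.
Polytropic n=1.55: T₂ = T₁(V₁/V₂)^(n−1) = 388×(2.49)^0.55 = 640 K; P₂ = P₁(V₁/V₂)^n = 393 kPa.
W = (P₁V₁−P₂V₂)/(n−1) = (95.6×22.2−393×8.92)/0.55 = -2510 J.
Work done on the gas = −W_by = 2510 J.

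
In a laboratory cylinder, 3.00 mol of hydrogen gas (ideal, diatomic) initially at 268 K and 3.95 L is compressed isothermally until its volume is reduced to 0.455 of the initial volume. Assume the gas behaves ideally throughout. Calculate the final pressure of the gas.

3720 kPa

P₁ = nRT₁/V₁ = 3.00×8.314×268/3.95 = 1690 kPa.
Isothermal: T stays 268 K; PV = const ⇒ V₂ = 1.80 L, P₂ = 3720 kPa.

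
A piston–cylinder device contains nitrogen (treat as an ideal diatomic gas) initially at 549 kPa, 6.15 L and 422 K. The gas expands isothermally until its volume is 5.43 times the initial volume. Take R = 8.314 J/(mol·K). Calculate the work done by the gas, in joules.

n = P₁V₁/(RT₁) = 549×6.15/(8.314×422) = 0.962 mol.
Isothermal: T stays 422 K; PV = const ⇒ V₂ = 33.4 L, P₂ = 101 kPa.
W = nRT ln(V₂/V₁) = 0.962×8.314×422×ln(5.43) = 5710 J.

5710 J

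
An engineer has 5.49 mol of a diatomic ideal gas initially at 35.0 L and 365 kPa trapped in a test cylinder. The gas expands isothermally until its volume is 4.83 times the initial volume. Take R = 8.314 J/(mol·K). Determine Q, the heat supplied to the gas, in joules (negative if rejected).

20100 J

T₁ = P₁V₁/(nR) = 365×35.0/(5.49×8.314) = 280 K.
Isothermal: T stays 280 K; PV = const ⇒ V₂ = 169 L, P₂ = 75.6 kPa.
ΔU = 0 (ideal gas, T constant).
W = nRT ln(V₂/V₁) = 5.49×8.314×280×ln(4.83) = 20100 J.
Q = ΔU + W = 20100 J.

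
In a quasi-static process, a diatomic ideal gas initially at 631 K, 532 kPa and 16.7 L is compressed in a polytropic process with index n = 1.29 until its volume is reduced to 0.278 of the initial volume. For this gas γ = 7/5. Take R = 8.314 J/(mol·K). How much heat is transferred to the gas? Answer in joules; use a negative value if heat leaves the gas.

-3790 J

n = P₁V₁/(RT₁) = 532×16.7/(8.314×631) = 1.69 mol.
Polytropic n=1.29: T₂ = T₁(V₁/V₂)^(n−1) = 631×(3.60)^0.29 = 915 K; P₂ = P₁(V₁/V₂)^n = 2770 kPa.
W = (P₁V₁−P₂V₂)/(n−1) = (532×16.7−2770×4.64)/0.29 = -13800 J.
ΔU = nCvΔT = 1.69×20.8×(915−631) = 9980 J.
Q = ΔU + W = -3790 J.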